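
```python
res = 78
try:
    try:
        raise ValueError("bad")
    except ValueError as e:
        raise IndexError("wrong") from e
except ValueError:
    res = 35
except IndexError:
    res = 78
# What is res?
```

Step-by-step execution trace:
1. Inner try raises ValueError; inner `except ValueError as e` catches it.
2. `raise IndexError(...) from e` raises IndexError (ValueError is attached as __cause__, but only IndexError is active).
3. Outer `except ValueError` does not match IndexError; skipped.
4. Outer `except IndexError` matches → res = 78.
Result: 78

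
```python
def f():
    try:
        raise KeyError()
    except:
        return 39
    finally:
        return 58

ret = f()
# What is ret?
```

Step-by-step execution trace:
1. `f()` enters try: `raise KeyError()` raises KeyError.
2. bare `except` matches → `return 39` sets pending return value 39.
3. Before returning, `finally: return 58` runs and overrides the pending return.
4. f() returns 58 → ret = 58.
Result: 58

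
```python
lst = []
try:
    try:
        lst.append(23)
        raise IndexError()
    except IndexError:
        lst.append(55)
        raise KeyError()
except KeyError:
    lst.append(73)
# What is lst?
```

Step-by-step execution trace:
1. Inner try: `lst.append(23)` → lst = [23].
2. `raise IndexError()` raises IndexError.
3. Inner `except IndexError` matches → `lst.append(55)` → lst = [23, 55].
4. `raise KeyError()` raises KeyError; propagates to outer try.
5. Outer `except KeyError` matches → `lst.append(73)` → lst = [23, 55, 73].
Result: [23, 55, 73]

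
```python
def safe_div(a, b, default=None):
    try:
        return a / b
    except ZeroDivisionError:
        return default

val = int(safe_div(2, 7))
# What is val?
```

Step-by-step execution trace:
1. `safe_div(2, 7)` enters try: `return 2 / 7` → returns 0.2857142857142857. No exception raised.
2. `except ZeroDivisionError` is skipped.
3. `int(0.2857142857142857)` → 0 → val = 0.
Result: 0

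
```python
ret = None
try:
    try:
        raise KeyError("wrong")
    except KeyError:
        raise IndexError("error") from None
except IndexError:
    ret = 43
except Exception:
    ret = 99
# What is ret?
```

Step-by-step execution trace:
1. Inner try raises KeyError; inner `except KeyError` catches it.
2. `raise IndexError(...) from None` raises IndexError (from None suppresses __context__, but the active exception is still IndexError).
3. Outer `except IndexError` matches → ret = 43.
4. `except Exception` is not reached.
Result: 43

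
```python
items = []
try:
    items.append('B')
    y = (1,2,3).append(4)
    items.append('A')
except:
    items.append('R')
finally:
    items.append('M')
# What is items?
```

Step-by-step execution trace:
1. try: `items.append('B')` → items = ['B'].
2. `y = (1,2,3).append(4)` raises AttributeError; `items.append('A')` is not reached.
3. bare `except` matches → `items.append('R')` → items = ['B', 'R'].
4. finally always runs: `items.append('M')` → items = ['B', 'R', 'M'].
Result: ['B', 'R', 'M']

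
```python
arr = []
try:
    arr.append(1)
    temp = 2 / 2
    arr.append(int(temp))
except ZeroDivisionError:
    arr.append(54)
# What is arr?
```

Step-by-step execution trace:
1. try: `arr.append(1)` → arr = [1].
2. `temp = 2 / 2` → temp = 1.0. No exception raised.
3. `arr.append(int(temp))` → arr = [1, 1].
4. `except ZeroDivisionError` is skipped (no exception was raised).
Result: [1, 1]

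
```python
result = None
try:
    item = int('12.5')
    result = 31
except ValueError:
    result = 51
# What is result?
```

Step-by-step execution trace:
1. `item = int('12.5')` raises ValueError.
2. `result = 31` is not reached.
3. `except ValueError` matches → result = 51.
Result: 51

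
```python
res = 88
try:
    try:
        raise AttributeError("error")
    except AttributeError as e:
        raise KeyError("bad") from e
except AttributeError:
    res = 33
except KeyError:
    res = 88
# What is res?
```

Step-by-step execution trace:
1. Inner try raises AttributeError; inner `except AttributeError as e` catches it.
2. `raise KeyError(...) from e` raises KeyError (AttributeError is attached as __cause__, but only KeyError is active).
3. Outer `except AttributeError` does not match KeyError; skipped.
4. Outer `except KeyError` matches → res = 88.
Result: 88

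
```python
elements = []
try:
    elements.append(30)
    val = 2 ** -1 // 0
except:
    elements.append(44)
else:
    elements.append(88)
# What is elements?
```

Step-by-step execution trace:
1. try: `elements.append(30)` → elements = [30].
2. `val = 2 ** -1 // 0` raises ZeroDivisionError.
3. bare `except` matches → `elements.append(44)` → elements = [30, 44].
4. `else` is skipped (an exception was raised).
Result: [30, 44]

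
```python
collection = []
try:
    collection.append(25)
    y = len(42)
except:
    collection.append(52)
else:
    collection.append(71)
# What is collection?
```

Step-by-step execution trace:
1. try: `collection.append(25)` → collection = [25].
2. `y = len(42)` raises TypeError.
3. bare `except` matches → `collection.append(52)` → collection = [25, 52].
4. `else` is skipped (an exception was raised).
Result: [25, 52]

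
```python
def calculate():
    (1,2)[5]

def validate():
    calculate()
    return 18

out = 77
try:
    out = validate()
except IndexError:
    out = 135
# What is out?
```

Step-by-step execution trace:
1. out starts at 77.
2. try: `validate()` calls `calculate()`.
3. `calculate()` evaluates `(1,2)[5]`, which raises IndexError; it propagates through validate (uncaught).
4. `return 18` in validate is not reached; the assignment to out does not complete.
5. `except IndexError` matches → out = 135.
Result: 135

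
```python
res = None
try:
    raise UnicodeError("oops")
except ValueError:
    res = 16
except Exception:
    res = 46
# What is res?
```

Step-by-step execution trace:
1. `raise UnicodeError(...)` raises UnicodeError.
2. `except ValueError` matches (UnicodeError is a subclass of ValueError) → res = 16.
3. `except Exception` is not reached.
Result: 16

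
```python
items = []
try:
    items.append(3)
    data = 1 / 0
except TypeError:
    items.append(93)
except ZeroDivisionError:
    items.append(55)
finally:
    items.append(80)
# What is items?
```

Step-by-step execution trace:
1. try: `items.append(3)` → items = [3].
2. `data = 1 / 0` raises ZeroDivisionError.
3. `except TypeError` does not match ZeroDivisionError; skipped.
4. `except ZeroDivisionError` matches → `items.append(55)` → items = [3, 55].
5. finally always runs: `items.append(80)` → items = [3, 55, 80].
Result: [3, 55, 80]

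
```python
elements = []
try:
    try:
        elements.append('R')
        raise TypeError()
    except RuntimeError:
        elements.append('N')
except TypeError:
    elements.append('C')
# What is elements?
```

Step-by-step execution trace:
1. Inner try: `elements.append('R')` → elements = ['R'].
2. `raise TypeError()` raises TypeError.
3. Inner `except RuntimeError` does not match TypeError; exception propagates to outer try.
4. Outer `except TypeError` matches → `elements.append('C')` → elements = ['R', 'C'].
Result: ['R', 'C']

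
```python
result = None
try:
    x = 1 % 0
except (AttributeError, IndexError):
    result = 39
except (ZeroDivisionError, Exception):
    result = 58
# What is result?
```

Step-by-step execution trace:
1. `x = 1 % 0` raises ZeroDivisionError.
2. `except (AttributeError, IndexError)` does not match ZeroDivisionError; skipped.
3. `except (ZeroDivisionError, Exception)` matches (ZeroDivisionError is in the tuple) → result = 58.
Result: 58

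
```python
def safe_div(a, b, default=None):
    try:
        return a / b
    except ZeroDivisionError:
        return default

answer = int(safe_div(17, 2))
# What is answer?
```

Step-by-step execution trace:
1. `safe_div(17, 2)` enters try: `return 17 / 2` → returns 8.5. No exception raised.
2. `except ZeroDivisionError` is skipped.
3. `int(8.5)` → 8 → answer = 8.
Result: 8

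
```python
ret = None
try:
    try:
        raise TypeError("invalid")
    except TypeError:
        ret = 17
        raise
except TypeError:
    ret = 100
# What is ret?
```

Step-by-step execution trace:
1. Inner try: `raise TypeError("invalid")` raises TypeError.
2. Inner `except TypeError` matches → ret = 17.
3. bare `raise` re-raises the same TypeError.
4. Outer `except TypeError` matches → ret = 100.
Result: 100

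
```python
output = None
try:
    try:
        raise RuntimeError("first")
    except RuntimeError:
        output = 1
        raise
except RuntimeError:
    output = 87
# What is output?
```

Step-by-step execution trace:
1. Inner try: `raise RuntimeError("first")` raises RuntimeError.
2. Inner `except RuntimeError` matches → output = 1.
3. bare `raise` re-raises the same RuntimeError.
4. Outer `except RuntimeError` matches → output = 87.
Result: 87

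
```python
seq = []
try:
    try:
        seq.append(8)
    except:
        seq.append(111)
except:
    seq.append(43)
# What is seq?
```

Step-by-step execution trace:
1. Inner try: `seq.append(8)` → seq = [8]. No exception raised.
2. Inner `except` is skipped.
3. Inner try completes normally; outer `except` is skipped.
Result: [8]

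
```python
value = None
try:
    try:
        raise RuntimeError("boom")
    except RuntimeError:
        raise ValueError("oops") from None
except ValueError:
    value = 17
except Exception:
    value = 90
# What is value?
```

Step-by-step execution trace:
1. Inner try raises RuntimeError; inner `except RuntimeError` catches it.
2. `raise ValueError(...) from None` raises ValueError (from None suppresses __context__, but the active exception is still ValueError).
3. Outer `except ValueError` matches → value = 17.
4. `except Exception` is not reached.
Result: 17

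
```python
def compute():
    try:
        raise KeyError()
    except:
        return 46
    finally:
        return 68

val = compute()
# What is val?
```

Step-by-step execution trace:
1. `compute()` enters try: `raise KeyError()` raises KeyError.
2. bare `except` matches → `return 46` sets pending return value 46.
3. Before returning, `finally: return 68` runs and overrides the pending return.
4. compute() returns 68 → val = 68.
Result: 68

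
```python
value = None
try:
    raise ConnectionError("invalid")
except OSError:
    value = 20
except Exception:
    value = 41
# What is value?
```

Step-by-step execution trace:
1. `raise ConnectionError(...)` raises ConnectionError.
2. `except OSError` matches (ConnectionError is a subclass of OSError) → value = 20.
3. `except Exception` is not reached.
Result: 20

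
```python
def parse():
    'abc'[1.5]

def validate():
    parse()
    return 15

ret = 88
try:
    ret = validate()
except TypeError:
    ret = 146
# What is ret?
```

Step-by-step execution trace:
1. ret starts at 88.
2. try: `validate()` calls `parse()`.
3. `parse()` evaluates `'abc'[1.5]`, which raises TypeError; it propagates through validate (uncaught).
4. `return 15` in validate is not reached; the assignment to ret does not complete.
5. `except TypeError` matches → ret = 146.
Result: 146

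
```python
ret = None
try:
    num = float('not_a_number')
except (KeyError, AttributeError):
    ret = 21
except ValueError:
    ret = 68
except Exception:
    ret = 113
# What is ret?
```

Step-by-step execution trace:
1. `num = float('not_a_number')` raises ValueError.
2. `except (KeyError, AttributeError)` does not match ValueError; skipped.
3. `except ValueError` matches (exact type match) → ret = 68.
4. `except Exception` is not reached.
Result: 68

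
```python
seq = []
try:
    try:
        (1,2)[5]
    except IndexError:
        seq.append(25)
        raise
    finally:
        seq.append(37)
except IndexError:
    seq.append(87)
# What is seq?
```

Step-by-step execution trace:
1. Inner try: `(1,2)[5]` raises IndexError.
2. Inner `except IndexError` matches → `seq.append(25)` → seq = [25].
3. bare `raise` re-raises IndexError.
4. Inner `finally` runs during unwinding: `seq.append(37)` → seq = [25, 37].
5. Outer `except IndexError` matches → `seq.append(87)` → seq = [25, 37, 87].
Result: [25, 37, 87]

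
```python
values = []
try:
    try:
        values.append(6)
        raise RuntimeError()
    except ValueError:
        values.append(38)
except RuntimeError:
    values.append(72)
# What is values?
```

Step-by-step execution trace:
1. Inner try: `values.append(6)` → values = [6].
2. `raise RuntimeError()` raises RuntimeError.
3. Inner `except ValueError` does not match RuntimeError; exception propagates to outer try.
4. Outer `except RuntimeError` matches → `values.append(72)` → values = [6, 72].
Result: [6, 72]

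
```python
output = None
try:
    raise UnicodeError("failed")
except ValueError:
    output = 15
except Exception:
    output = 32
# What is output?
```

Step-by-step execution trace:
1. `raise UnicodeError(...)` raises UnicodeError.
2. `except ValueError` matches (UnicodeError is a subclass of ValueError) → output = 15.
3. `except Exception` is not reached.
Result: 15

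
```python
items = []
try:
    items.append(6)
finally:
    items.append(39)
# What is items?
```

Step-by-step execution trace:
1. try: `items.append(6)` → items = [6].
2. The try body completes without raising.
3. finally always runs: `items.append(39)` → items = [6, 39].
Result: [6, 39]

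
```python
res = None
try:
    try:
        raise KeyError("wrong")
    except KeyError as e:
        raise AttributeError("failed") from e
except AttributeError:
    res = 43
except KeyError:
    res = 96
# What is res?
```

Step-by-step execution trace:
1. Inner try raises KeyError; inner `except KeyError as e` catches it.
2. `raise AttributeError(...) from e` raises AttributeError (KeyError is attached as __cause__, but only AttributeError is active).
3. Outer `except AttributeError` matches → res = 43.
4. `except KeyError` is not reached.
Result: 43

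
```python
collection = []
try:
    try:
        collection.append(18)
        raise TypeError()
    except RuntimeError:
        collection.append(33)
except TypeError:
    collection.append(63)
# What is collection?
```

Step-by-step execution trace:
1. Inner try: `collection.append(18)` → collection = [18].
2. `raise TypeError()` raises TypeError.
3. Inner `except RuntimeError` does not match TypeError; exception propagates to outer try.
4. Outer `except TypeError` matches → `collection.append(63)` → collection = [18, 63].
Result: [18, 63]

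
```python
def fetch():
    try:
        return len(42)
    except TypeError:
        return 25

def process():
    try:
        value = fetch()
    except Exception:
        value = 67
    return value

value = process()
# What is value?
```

Step-by-step execution trace:
1. `process()` calls `fetch()`.
2. In fetch: `len(42)` raises TypeError; `except TypeError` catches it → returns 25.
3. In process: `value = fetch()` → value = 25. No exception reaches process.
4. `except Exception` is skipped; process returns 25.
5. value = 25.
Result: 25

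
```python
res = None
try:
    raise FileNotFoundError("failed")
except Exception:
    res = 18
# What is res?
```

Step-by-step execution trace:
1. `raise FileNotFoundError(...)` raises FileNotFoundError.
2. `except Exception` matches (FileNotFoundError is a subclass of Exception) → res = 18.
Result: 18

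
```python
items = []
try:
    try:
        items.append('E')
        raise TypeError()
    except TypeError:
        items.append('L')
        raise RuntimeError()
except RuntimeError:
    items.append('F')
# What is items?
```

Step-by-step execution trace:
1. Inner try: `items.append('E')` → items = ['E'].
2. `raise TypeError()` raises TypeError.
3. Inner `except TypeError` matches → `items.append('L')` → items = ['E', 'L'].
4. `raise RuntimeError()` raises RuntimeError; propagates to outer try.
5. Outer `except RuntimeError` matches → `items.append('F')` → items = ['E', 'L', 'F'].
Result: ['E', 'L', 'F']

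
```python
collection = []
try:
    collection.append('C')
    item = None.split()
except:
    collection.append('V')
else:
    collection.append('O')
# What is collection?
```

Step-by-step execution trace:
1. try: `collection.append('C')` → collection = ['C'].
2. `item = None.split()` raises AttributeError.
3. bare `except` matches → `collection.append('V')` → collection = ['C', 'V'].
4. `else` is skipped (an exception was raised).
Result: ['C', 'V']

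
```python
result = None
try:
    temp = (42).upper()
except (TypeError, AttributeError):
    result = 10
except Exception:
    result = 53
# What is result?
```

Step-by-step execution trace:
1. `temp = (42).upper()` raises AttributeError.
2. `except (TypeError, AttributeError)` matches (AttributeError is in the tuple) → result = 10.
3. `except Exception` is not reached.
Result: 10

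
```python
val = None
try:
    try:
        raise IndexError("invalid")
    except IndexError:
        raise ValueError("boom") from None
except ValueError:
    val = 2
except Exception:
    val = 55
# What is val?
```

Step-by-step execution trace:
1. Inner try raises IndexError; inner `except IndexError` catches it.
2. `raise ValueError(...) from None` raises ValueError (from None suppresses __context__, but the active exception is still ValueError).
3. Outer `except ValueError` matches → val = 2.
4. `except Exception` is not reached.
Result: 2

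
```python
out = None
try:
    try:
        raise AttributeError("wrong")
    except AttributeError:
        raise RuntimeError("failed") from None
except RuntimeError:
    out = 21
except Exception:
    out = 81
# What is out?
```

Step-by-step execution trace:
1. Inner try raises AttributeError; inner `except AttributeError` catches it.
2. `raise RuntimeError(...) from None` raises RuntimeError (from None suppresses __context__, but the active exception is still RuntimeError).
3. Outer `except RuntimeError` matches → out = 21.
4. `except Exception` is not reached.
Result: 21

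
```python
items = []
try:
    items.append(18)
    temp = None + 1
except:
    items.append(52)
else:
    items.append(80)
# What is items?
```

Step-by-step execution trace:
1. try: `items.append(18)` → items = [18].
2. `temp = None + 1` raises TypeError.
3. bare `except` matches → `items.append(52)` → items = [18, 52].
4. `else` is skipped (an exception was raised).
Result: [18, 52]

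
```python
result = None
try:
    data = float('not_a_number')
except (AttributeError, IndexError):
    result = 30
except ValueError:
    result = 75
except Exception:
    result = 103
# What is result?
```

Step-by-step execution trace:
1. `data = float('not_a_number')` raises ValueError.
2. `except (AttributeError, IndexError)` does not match ValueError; skipped.
3. `except ValueError` matches (exact type match) → result = 75.
4. `except Exception` is not reached.
Result: 75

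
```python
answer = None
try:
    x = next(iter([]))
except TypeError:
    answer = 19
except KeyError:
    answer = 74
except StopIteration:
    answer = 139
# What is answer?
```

Step-by-step execution trace:
1. `x = next(iter([]))` raises StopIteration.
2. `except TypeError` does not match StopIteration; skipped.
3. `except KeyError` does not match StopIteration; skipped.
4. `except StopIteration` matches → answer = 139.
Result: 139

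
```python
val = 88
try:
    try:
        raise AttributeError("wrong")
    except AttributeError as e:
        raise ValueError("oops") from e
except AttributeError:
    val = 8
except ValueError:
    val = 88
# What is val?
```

Step-by-step execution trace:
1. Inner try raises AttributeError; inner `except AttributeError as e` catches it.
2. `raise ValueError(...) from e` raises ValueError (AttributeError is attached as __cause__, but only ValueError is active).
3. Outer `except AttributeError` does not match ValueError; skipped.
4. Outer `except ValueError` matches → val = 88.
Result: 88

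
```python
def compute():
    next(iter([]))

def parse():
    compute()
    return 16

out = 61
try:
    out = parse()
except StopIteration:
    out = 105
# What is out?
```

Step-by-step execution trace:
1. out starts at 61.
2. try: `parse()` calls `compute()`.
3. `compute()` evaluates `next(iter([]))`, which raises StopIteration; it propagates through parse (uncaught).
4. `return 16` in parse is not reached; the assignment to out does not complete.
5. `except StopIteration` matches → out = 105.
Result: 105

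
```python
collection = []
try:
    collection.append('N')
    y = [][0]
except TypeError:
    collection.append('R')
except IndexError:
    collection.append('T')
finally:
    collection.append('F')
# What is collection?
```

Step-by-step execution trace:
1. try: `collection.append('N')` → collection = ['N'].
2. `y = [][0]` raises IndexError.
3. `except TypeError` does not match IndexError; skipped.
4. `except IndexError` matches → `collection.append('T')` → collection = ['N', 'T'].
5. finally always runs: `collection.append('F')` → collection = ['N', 'T', 'F'].
Result: ['N', 'T', 'F']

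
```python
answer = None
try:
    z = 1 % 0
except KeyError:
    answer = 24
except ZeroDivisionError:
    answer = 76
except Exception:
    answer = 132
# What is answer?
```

Step-by-step execution trace:
1. `z = 1 % 0` raises ZeroDivisionError.
2. `except KeyError` does not match ZeroDivisionError; skipped.
3. `except ZeroDivisionError` matches → answer = 76.
4. Remaining except clauses are skipped.
Result: 76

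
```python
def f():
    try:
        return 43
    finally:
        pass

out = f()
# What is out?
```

Step-by-step execution trace:
1. `f()` enters try: `return 43` sets pending return value 43.
2. Before returning, `finally: pass` runs (no effect).
3. f() returns 43 → out = 43.
Result: 43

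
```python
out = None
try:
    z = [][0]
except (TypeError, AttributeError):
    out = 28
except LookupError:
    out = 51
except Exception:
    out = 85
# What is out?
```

Step-by-step execution trace:
1. `z = [][0]` raises IndexError.
2. `except (TypeError, AttributeError)` does not match IndexError; skipped.
3. `except LookupError` matches (IndexError is a subclass of LookupError) → out = 51.
4. `except Exception` is not reached.
Result: 51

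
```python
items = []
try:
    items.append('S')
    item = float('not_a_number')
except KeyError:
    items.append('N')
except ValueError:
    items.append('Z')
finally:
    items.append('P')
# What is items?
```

Step-by-step execution trace:
1. try: `items.append('S')` → items = ['S'].
2. `item = float('not_a_number')` raises ValueError.
3. `except KeyError` does not match ValueError; skipped.
4. `except ValueError` matches → `items.append('Z')` → items = ['S', 'Z'].
5. finally always runs: `items.append('P')` → items = ['S', 'Z', 'P'].
Result: ['S', 'Z', 'P']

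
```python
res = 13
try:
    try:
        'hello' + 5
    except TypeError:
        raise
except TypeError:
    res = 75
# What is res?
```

Step-by-step execution trace:
1. Inner try: `'hello' + 5` raises TypeError.
2. Inner `except TypeError` matches; bare `raise` re-raises the same TypeError.
3. Outer `except TypeError` matches → res = 75.
Result: 75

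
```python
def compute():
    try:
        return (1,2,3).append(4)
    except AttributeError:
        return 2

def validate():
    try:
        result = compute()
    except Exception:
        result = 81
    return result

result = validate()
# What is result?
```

Step-by-step execution trace:
1. `validate()` calls `compute()`.
2. In compute: `(1,2,3).append(4)` raises AttributeError; `except AttributeError` catches it → returns 2.
3. In validate: `result = compute()` → result = 2. No exception reaches validate.
4. `except Exception` is skipped; validate returns 2.
5. result = 2.
Result: 2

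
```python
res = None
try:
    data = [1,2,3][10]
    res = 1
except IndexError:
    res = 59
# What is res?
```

Step-by-step execution trace:
1. `data = [1,2,3][10]` raises IndexError.
2. `res = 1` is not reached.
3. `except IndexError` matches → res = 59.
Result: 59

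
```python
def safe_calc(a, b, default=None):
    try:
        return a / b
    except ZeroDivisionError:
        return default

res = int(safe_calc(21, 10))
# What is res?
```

Step-by-step execution trace:
1. `safe_calc(21, 10)` enters try: `return 21 / 10` → returns 2.1. No exception raised.
2. `except ZeroDivisionError` is skipped.
3. `int(2.1)` → 2 → res = 2.
Result: 2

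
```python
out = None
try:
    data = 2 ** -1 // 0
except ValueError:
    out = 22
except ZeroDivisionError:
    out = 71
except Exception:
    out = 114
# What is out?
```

Step-by-step execution trace:
1. `data = 2 ** -1 // 0` raises ZeroDivisionError.
2. `except ValueError` does not match ZeroDivisionError; skipped.
3. `except ZeroDivisionError` matches → out = 71.
4. Remaining except clauses are skipped.
Result: 71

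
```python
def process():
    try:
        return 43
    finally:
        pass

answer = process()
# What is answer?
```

Step-by-step execution trace:
1. `process()` enters try: `return 43` sets pending return value 43.
2. Before returning, `finally: pass` runs (no effect).
3. process() returns 43 → answer = 43.
Result: 43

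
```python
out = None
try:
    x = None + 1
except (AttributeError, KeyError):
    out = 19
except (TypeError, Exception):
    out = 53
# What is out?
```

Step-by-step execution trace:
1. `x = None + 1` raises TypeError.
2. `except (AttributeError, KeyError)` does not match TypeError; skipped.
3. `except (TypeError, Exception)` matches (TypeError is in the tuple) → out = 53.
Result: 53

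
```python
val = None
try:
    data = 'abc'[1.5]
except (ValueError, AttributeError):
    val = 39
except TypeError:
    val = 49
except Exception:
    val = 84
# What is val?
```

Step-by-step execution trace:
1. `data = 'abc'[1.5]` raises TypeError.
2. `except (ValueError, AttributeError)` does not match TypeError; skipped.
3. `except TypeError` matches (exact type match) → val = 49.
4. `except Exception` is not reached.
Result: 49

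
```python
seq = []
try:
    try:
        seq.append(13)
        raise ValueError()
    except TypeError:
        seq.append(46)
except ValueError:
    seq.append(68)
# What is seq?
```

Step-by-step execution trace:
1. Inner try: `seq.append(13)` → seq = [13].
2. `raise ValueError()` raises ValueError.
3. Inner `except TypeError` does not match ValueError; exception propagates to outer try.
4. Outer `except ValueError` matches → `seq.append(68)` → seq = [13, 68].
Result: [13, 68]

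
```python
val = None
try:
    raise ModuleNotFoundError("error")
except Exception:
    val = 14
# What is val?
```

Step-by-step execution trace:
1. `raise ModuleNotFoundError(...)` raises ModuleNotFoundError.
2. `except Exception` matches (ModuleNotFoundError is a subclass of Exception) → val = 14.
Result: 14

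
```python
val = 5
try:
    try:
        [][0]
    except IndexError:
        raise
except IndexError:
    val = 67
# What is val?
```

Step-by-step execution trace:
1. Inner try: `[][0]` raises IndexError.
2. Inner `except IndexError` matches; bare `raise` re-raises the same IndexError.
3. Outer `except IndexError` matches → val = 67.
Result: 67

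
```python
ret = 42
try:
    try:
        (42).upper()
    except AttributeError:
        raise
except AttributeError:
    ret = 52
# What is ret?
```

Step-by-step execution trace:
1. Inner try: `(42).upper()` raises AttributeError.
2. Inner `except AttributeError` matches; bare `raise` re-raises the same AttributeError.
3. Outer `except AttributeError` matches → ret = 52.
Result: 52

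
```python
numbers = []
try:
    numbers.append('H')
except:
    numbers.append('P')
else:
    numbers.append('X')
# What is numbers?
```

Step-by-step execution trace:
1. try: `numbers.append('H')` → numbers = ['H']. No exception raised.
2. `except` is skipped.
3. `else` runs (try completed without exception): `numbers.append('X')` → numbers = ['H', 'X'].
Result: ['H', 'X']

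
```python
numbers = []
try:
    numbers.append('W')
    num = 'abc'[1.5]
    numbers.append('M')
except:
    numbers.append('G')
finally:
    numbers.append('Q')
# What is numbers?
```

Step-by-step execution trace:
1. try: `numbers.append('W')` → numbers = ['W'].
2. `num = 'abc'[1.5]` raises TypeError; `numbers.append('M')` is not reached.
3. bare `except` matches → `numbers.append('G')` → numbers = ['W', 'G'].
4. finally always runs: `numbers.append('Q')` → numbers = ['W', 'G', 'Q'].
Result: ['W', 'G', 'Q']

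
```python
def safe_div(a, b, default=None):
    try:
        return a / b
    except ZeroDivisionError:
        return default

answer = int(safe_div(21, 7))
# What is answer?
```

Step-by-step execution trace:
1. `safe_div(21, 7)` enters try: `return 21 / 7` → returns 3.0. No exception raised.
2. `except ZeroDivisionError` is skipped.
3. `int(3.0)` → 3 → answer = 3.
Result: 3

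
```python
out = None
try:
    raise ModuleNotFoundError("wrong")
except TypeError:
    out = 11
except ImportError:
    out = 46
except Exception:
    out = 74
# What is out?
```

Step-by-step execution trace:
1. `raise ModuleNotFoundError(...)` raises ModuleNotFoundError.
2. `except TypeError` does not match (ModuleNotFoundError is not a subclass of TypeError); skipped.
3. `except ImportError` matches (ModuleNotFoundError is a subclass of ImportError) → out = 46.
4. `except Exception` is not reached.
Result: 46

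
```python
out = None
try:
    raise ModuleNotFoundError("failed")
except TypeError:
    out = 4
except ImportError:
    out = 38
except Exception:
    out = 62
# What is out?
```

Step-by-step execution trace:
1. `raise ModuleNotFoundError(...)` raises ModuleNotFoundError.
2. `except TypeError` does not match (ModuleNotFoundError is not a subclass of TypeError); skipped.
3. `except ImportError` matches (ModuleNotFoundError is a subclass of ImportError) → out = 38.
4. `except Exception` is not reached.
Result: 38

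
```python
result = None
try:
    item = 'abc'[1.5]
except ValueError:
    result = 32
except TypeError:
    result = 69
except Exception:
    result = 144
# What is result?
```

Step-by-step execution trace:
1. `item = 'abc'[1.5]` raises TypeError.
2. `except ValueError` does not match TypeError; skipped.
3. `except TypeError` matches → result = 69.
4. Remaining except clauses are skipped.
Result: 69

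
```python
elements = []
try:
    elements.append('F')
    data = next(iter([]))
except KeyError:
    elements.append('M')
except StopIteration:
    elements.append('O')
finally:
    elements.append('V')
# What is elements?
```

Step-by-step execution trace:
1. try: `elements.append('F')` → elements = ['F'].
2. `data = next(iter([]))` raises StopIteration.
3. `except KeyError` does not match StopIteration; skipped.
4. `except StopIteration` matches → `elements.append('O')` → elements = ['F', 'O'].
5. finally always runs: `elements.append('V')` → elements = ['F', 'O', 'V'].
Result: ['F', 'O', 'V']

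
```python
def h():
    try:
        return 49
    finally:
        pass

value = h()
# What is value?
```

Step-by-step execution trace:
1. `h()` enters try: `return 49` sets pending return value 49.
2. Before returning, `finally: pass` runs (no effect).
3. h() returns 49 → value = 49.
Result: 49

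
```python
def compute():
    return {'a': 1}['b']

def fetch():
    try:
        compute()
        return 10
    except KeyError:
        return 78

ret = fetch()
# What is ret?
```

Step-by-step execution trace:
1. `fetch()` calls `compute()`.
2. `compute()` evaluates `{'a': 1}['b']`, which raises KeyError; it propagates to the caller.
3. `return 10` is not reached.
4. `except KeyError` in fetch matches → returns 78.
5. ret = 78.
Result: 78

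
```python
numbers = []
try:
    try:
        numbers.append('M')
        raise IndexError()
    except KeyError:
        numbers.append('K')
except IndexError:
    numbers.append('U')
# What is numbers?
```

Step-by-step execution trace:
1. Inner try: `numbers.append('M')` → numbers = ['M'].
2. `raise IndexError()` raises IndexError.
3. Inner `except KeyError` does not match IndexError; exception propagates to outer try.
4. Outer `except IndexError` matches → `numbers.append('U')` → numbers = ['M', 'U'].
Result: ['M', 'U']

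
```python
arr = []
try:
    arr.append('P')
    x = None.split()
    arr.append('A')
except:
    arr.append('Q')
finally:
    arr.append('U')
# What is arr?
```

Step-by-step execution trace:
1. try: `arr.append('P')` → arr = ['P'].
2. `x = None.split()` raises AttributeError; `arr.append('A')` is not reached.
3. bare `except` matches → `arr.append('Q')` → arr = ['P', 'Q'].
4. finally always runs: `arr.append('U')` → arr = ['P', 'Q', 'U'].
Result: ['P', 'Q', 'U']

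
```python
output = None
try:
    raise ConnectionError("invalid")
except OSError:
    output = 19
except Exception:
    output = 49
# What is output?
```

Step-by-step execution trace:
1. `raise ConnectionError(...)` raises ConnectionError.
2. `except OSError` matches (ConnectionError is a subclass of OSError) → output = 19.
3. `except Exception` is not reached.
Result: 19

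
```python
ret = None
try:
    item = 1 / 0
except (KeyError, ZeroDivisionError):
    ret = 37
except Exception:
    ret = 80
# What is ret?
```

Step-by-step execution trace:
1. `item = 1 / 0` raises ZeroDivisionError.
2. `except (KeyError, ZeroDivisionError)` matches (ZeroDivisionError is in the tuple) → ret = 37.
3. `except Exception` is not reached.
Result: 37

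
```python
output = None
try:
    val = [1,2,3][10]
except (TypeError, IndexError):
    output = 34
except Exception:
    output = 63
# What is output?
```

Step-by-step execution trace:
1. `val = [1,2,3][10]` raises IndexError.
2. `except (TypeError, IndexError)` matches (IndexError is in the tuple) → output = 34.
3. `except Exception` is not reached.
Result: 34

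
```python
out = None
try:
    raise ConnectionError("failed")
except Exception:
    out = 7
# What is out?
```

Step-by-step execution trace:
1. `raise ConnectionError(...)` raises ConnectionError.
2. `except Exception` matches (ConnectionError is a subclass of Exception) → out = 7.
Result: 7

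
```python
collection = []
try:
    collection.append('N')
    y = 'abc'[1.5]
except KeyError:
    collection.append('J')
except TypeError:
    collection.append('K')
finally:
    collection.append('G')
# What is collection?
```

Step-by-step execution trace:
1. try: `collection.append('N')` → collection = ['N'].
2. `y = 'abc'[1.5]` raises TypeError.
3. `except KeyError` does not match TypeError; skipped.
4. `except TypeError` matches → `collection.append('K')` → collection = ['N', 'K'].
5. finally always runs: `collection.append('G')` → collection = ['N', 'K', 'G'].
Result: ['N', 'K', 'G']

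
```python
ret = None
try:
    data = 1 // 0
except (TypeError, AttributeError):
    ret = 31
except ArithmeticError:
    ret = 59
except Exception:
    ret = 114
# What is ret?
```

Step-by-step execution trace:
1. `data = 1 // 0` raises ZeroDivisionError.
2. `except (TypeError, AttributeError)` does not match ZeroDivisionError; skipped.
3. `except ArithmeticError` matches (ZeroDivisionError is a subclass of ArithmeticError) → ret = 59.
4. `except Exception` is not reached.
Result: 59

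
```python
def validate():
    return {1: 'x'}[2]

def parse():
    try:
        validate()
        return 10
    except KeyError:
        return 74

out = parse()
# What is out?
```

Step-by-step execution trace:
1. `parse()` calls `validate()`.
2. `validate()` evaluates `{1: 'x'}[2]`, which raises KeyError; it propagates to the caller.
3. `return 10` is not reached.
4. `except KeyError` in parse matches → returns 74.
5. out = 74.
Result: 74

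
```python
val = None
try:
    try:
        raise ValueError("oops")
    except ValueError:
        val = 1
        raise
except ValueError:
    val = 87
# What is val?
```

Step-by-step execution trace:
1. Inner try: `raise ValueError("oops")` raises ValueError.
2. Inner `except ValueError` matches → val = 1.
3. bare `raise` re-raises the same ValueError.
4. Outer `except ValueError` matches → val = 87.
Result: 87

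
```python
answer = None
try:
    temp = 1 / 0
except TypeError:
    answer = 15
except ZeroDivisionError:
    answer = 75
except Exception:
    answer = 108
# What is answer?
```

Step-by-step execution trace:
1. `temp = 1 / 0` raises ZeroDivisionError.
2. `except TypeError` does not match ZeroDivisionError; skipped.
3. `except ZeroDivisionError` matches → answer = 75.
4. Remaining except clauses are skipped.
Result: 75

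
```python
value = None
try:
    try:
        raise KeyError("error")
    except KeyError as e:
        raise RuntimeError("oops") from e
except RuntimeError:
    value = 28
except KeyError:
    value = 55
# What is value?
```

Step-by-step execution trace:
1. Inner try raises KeyError; inner `except KeyError as e` catches it.
2. `raise RuntimeError(...) from e` raises RuntimeError (KeyError is attached as __cause__, but only RuntimeError is active).
3. Outer `except RuntimeError` matches → value = 28.
4. `except KeyError` is not reached.
Result: 28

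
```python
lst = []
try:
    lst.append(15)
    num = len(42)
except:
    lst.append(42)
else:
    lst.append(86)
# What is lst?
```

Step-by-step execution trace:
1. try: `lst.append(15)` → lst = [15].
2. `num = len(42)` raises TypeError.
3. bare `except` matches → `lst.append(42)` → lst = [15, 42].
4. `else` is skipped (an exception was raised).
Result: [15, 42]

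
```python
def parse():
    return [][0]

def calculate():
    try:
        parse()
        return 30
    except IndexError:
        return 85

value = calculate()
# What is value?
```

Step-by-step execution trace:
1. `calculate()` calls `parse()`.
2. `parse()` evaluates `[][0]`, which raises IndexError; it propagates to the caller.
3. `return 30` is not reached.
4. `except IndexError` in calculate matches → returns 85.
5. value = 85.
Result: 85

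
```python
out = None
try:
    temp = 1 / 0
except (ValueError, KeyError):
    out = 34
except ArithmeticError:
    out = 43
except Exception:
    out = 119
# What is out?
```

Step-by-step execution trace:
1. `temp = 1 / 0` raises ZeroDivisionError.
2. `except (ValueError, KeyError)` does not match ZeroDivisionError; skipped.
3. `except ArithmeticError` matches (ZeroDivisionError is a subclass of ArithmeticError) → out = 43.
4. `except Exception` is not reached.
Result: 43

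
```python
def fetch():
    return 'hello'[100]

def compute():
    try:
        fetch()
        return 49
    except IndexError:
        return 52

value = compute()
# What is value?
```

Step-by-step execution trace:
1. `compute()` calls `fetch()`.
2. `fetch()` evaluates `'hello'[100]`, which raises IndexError; it propagates to the caller.
3. `return 49` is not reached.
4. `except IndexError` in compute matches → returns 52.
5. value = 52.
Result: 52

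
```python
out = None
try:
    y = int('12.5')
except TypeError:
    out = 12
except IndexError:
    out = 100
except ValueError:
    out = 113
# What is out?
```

Step-by-step execution trace:
1. `y = int('12.5')` raises ValueError.
2. `except TypeError` does not match ValueError; skipped.
3. `except IndexError` does not match ValueError; skipped.
4. `except ValueError` matches → out = 113.
Result: 113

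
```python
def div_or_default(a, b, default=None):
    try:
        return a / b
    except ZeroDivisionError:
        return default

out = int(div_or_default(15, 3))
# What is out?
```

Step-by-step execution trace:
1. `div_or_default(15, 3)` enters try: `return 15 / 3` → returns 5.0. No exception raised.
2. `except ZeroDivisionError` is skipped.
3. `int(5.0)` → 5 → out = 5.
Result: 5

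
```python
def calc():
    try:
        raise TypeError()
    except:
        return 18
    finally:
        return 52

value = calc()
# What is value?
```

Step-by-step execution trace:
1. `calc()` enters try: `raise TypeError()` raises TypeError.
2. bare `except` matches → `return 18` sets pending return value 18.
3. Before returning, `finally: return 52` runs and overrides the pending return.
4. calc() returns 52 → value = 52.
Result: 52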